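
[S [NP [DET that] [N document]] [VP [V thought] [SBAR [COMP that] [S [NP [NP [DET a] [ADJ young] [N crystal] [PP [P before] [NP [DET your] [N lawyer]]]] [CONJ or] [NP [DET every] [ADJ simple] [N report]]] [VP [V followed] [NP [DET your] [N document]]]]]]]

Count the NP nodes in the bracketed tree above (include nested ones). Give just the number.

6

Listing each NP by its span: [NP that document]; [NP a young crystal before your lawyer or every simple report]; [NP a young crystal before your lawyer]; [NP your lawyer]; [NP every simple report]; [NP your document] — that makes 6.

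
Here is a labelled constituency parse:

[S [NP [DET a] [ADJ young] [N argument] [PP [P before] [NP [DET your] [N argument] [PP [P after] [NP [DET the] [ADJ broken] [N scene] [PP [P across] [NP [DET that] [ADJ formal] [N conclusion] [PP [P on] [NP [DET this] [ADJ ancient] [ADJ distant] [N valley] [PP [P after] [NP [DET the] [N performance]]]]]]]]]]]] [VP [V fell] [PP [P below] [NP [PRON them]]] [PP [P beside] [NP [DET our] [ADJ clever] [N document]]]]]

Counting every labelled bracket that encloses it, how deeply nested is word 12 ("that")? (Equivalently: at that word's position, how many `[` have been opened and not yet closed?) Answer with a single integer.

9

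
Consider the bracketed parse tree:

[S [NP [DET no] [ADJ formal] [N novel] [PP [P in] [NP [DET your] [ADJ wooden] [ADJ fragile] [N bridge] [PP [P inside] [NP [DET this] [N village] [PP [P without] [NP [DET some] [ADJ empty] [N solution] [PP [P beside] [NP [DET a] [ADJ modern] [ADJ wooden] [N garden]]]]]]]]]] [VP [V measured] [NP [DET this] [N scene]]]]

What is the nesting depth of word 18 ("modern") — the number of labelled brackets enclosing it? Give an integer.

The word sits inside ADJ, which is inside NP, inside PP, inside NP, inside PP, inside NP, inside PP, inside NP, inside PP, inside NP, inside S — 11 brackets in all.

11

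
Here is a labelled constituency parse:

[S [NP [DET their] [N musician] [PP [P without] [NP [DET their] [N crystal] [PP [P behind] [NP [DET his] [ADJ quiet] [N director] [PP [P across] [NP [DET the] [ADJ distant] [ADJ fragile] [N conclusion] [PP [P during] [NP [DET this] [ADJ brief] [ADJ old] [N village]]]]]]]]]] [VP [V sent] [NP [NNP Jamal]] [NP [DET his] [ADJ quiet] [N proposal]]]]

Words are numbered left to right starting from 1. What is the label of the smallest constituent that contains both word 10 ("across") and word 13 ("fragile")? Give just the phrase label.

Word 10 lies under S → NP → PP → NP → PP → NP → PP → P; word 13 lies under S → NP → PP → NP → PP → NP → PP → NP → ADJ. The lowest shared node is the PP.

PP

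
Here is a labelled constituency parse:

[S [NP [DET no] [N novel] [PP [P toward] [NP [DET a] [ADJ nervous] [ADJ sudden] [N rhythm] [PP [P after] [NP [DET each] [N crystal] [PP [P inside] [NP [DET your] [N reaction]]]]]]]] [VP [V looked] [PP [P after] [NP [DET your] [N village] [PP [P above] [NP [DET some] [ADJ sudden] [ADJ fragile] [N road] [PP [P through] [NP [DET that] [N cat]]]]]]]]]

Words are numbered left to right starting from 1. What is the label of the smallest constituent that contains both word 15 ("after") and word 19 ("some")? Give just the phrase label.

Word 15 lies under S → VP → PP → P; word 19 lies under S → VP → PP → NP → PP → NP → DET. The lowest shared node is the PP.

PP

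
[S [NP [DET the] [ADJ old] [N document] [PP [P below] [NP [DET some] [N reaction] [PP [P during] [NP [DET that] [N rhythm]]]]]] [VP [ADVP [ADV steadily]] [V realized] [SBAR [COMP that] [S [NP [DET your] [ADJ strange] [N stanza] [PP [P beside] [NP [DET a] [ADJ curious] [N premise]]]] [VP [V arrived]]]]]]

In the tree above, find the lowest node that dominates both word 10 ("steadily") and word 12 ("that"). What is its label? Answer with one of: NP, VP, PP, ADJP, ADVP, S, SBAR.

VP

Word 10 lies under S → VP → ADVP → ADV; word 12 lies under S → VP → SBAR → COMP. The lowest shared node is the VP.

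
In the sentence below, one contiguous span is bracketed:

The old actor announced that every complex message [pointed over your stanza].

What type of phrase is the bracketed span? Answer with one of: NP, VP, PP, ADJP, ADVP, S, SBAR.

VP

"pointed" is the head of the bracketed span, so the span is a verb phrase: VP.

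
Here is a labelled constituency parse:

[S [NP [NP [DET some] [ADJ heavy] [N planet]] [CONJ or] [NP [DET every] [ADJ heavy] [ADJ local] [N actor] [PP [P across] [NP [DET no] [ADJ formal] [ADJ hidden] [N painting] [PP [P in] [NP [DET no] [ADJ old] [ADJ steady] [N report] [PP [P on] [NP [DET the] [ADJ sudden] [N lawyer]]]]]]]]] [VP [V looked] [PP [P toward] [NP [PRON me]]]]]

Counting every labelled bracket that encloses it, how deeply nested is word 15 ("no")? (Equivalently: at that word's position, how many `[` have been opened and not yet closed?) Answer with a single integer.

8

Path from the root down to the word: S → NP → NP → PP → NP → PP → NP → DET. That is 8 enclosing brackets.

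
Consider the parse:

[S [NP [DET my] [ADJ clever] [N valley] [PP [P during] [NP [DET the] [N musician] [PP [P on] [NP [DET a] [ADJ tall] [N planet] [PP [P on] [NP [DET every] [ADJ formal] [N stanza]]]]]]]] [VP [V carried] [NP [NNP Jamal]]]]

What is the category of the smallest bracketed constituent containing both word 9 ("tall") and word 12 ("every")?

NP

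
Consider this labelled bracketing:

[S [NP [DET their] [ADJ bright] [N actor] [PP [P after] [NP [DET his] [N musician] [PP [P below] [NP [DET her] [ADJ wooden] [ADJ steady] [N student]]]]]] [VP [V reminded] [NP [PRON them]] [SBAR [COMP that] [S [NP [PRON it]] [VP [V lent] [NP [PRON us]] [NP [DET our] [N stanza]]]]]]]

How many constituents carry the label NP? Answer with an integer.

7

Scanning left to right, an opening `[NP` appears at word positions 1, 5, 8, 13, 15, 17, 18 — 7 in total.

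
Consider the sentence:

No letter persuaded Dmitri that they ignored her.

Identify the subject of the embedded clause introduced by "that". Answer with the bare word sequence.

they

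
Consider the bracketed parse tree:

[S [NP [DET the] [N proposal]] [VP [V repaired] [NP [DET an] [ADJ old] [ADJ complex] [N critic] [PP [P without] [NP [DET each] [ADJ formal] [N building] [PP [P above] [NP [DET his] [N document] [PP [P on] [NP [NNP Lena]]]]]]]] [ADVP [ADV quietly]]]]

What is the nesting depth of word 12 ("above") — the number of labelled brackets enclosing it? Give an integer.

7

Path from the root down to the word: S → VP → NP → PP → NP → PP → P. That is 7 enclosing brackets.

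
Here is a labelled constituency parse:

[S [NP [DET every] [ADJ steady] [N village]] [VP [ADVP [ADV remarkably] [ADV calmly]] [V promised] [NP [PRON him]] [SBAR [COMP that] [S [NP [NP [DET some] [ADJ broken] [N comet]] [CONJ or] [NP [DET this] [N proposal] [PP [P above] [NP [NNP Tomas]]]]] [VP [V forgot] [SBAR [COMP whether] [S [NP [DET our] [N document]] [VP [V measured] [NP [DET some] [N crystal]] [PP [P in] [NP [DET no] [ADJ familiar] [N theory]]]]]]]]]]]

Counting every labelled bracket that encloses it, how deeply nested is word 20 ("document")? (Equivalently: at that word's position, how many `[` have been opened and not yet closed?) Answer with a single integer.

9

Counting open brackets not yet closed at "document": [S [VP [SBAR [S [VP [SBAR [S [NP [N = 9.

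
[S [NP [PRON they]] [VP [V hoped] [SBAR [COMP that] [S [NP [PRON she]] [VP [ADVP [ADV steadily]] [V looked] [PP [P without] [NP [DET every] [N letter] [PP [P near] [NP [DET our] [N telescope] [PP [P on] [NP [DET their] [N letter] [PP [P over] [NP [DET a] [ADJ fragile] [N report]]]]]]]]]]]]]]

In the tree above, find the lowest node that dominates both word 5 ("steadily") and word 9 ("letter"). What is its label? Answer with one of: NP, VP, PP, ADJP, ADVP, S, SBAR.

Both words fall inside [VP steadily looked without every letter near our telescope on their letter over a fragile report] (words 5–19), and no smaller constituent contains them both. Label: VP.

VP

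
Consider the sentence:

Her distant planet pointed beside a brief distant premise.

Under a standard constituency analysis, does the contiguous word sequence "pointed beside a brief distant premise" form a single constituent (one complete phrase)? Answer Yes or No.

Yes

These words form the whole verb phrase headed by "pointed", so yes — one constituent.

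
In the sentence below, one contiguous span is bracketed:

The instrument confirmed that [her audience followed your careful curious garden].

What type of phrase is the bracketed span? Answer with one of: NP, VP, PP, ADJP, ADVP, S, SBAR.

"followed" is the head of the bracketed span, so the span is a clause: S.

S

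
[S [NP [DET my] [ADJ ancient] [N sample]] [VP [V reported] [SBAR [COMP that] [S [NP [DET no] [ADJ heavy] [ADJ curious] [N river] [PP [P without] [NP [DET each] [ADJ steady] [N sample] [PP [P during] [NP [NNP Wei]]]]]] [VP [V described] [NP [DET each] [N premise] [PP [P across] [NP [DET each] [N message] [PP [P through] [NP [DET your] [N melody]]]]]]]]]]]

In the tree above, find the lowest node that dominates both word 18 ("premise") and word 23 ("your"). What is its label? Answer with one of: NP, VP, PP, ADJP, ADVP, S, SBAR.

Word 18 lies under S → VP → SBAR → S → VP → NP → N; word 23 lies under S → VP → SBAR → S → VP → NP → PP → NP → PP → NP → DET. The lowest shared node is the NP.

NP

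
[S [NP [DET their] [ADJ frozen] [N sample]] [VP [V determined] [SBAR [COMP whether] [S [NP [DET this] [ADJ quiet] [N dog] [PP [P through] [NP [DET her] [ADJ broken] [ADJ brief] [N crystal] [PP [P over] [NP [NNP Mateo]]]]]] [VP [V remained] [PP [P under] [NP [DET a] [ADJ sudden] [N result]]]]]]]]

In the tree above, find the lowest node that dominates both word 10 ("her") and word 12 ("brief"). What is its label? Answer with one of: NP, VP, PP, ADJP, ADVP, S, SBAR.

The smallest bracket enclosing both words is [NP her broken brief crystal over Mateo], so the label is NP.

NP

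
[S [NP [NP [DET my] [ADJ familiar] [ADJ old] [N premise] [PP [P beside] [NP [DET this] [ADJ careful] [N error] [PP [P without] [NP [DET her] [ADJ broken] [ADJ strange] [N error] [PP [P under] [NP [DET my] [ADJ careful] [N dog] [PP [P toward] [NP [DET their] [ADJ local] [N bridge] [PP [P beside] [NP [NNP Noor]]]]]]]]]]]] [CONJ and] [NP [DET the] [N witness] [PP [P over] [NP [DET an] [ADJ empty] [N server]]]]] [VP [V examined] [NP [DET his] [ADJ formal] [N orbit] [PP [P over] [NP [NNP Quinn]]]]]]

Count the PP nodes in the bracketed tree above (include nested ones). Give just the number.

7

Scanning left to right, an opening `[PP` appears at word positions 5, 9, 14, 18, 22, 27, 35 — 7 in total.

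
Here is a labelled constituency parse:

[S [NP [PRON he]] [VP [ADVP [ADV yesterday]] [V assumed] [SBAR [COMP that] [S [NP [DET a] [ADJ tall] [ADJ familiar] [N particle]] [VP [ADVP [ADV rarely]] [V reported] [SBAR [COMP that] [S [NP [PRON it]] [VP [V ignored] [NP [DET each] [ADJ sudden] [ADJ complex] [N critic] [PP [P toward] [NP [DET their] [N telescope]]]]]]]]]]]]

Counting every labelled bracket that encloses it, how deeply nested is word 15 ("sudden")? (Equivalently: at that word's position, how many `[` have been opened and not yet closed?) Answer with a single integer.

The word sits inside ADJ, which is inside NP, inside VP, inside S, inside SBAR, inside VP, inside S, inside SBAR, inside VP, inside S — 10 brackets in all.

10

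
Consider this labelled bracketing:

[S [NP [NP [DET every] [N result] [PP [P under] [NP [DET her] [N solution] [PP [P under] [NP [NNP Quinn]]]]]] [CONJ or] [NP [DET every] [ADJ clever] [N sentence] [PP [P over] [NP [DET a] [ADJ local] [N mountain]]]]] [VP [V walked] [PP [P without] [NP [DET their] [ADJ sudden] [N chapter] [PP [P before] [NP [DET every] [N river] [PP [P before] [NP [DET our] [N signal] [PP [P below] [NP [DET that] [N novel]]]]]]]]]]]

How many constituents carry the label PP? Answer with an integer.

7

Listing each PP by its span: [PP under her solution under Quinn]; [PP under Quinn]; [PP over a local mountain]; [PP without their sudden chapter before every river before our signal below that novel]; [PP before every river before our signal below that novel]; [PP before our signal below that novel] … — that makes 7.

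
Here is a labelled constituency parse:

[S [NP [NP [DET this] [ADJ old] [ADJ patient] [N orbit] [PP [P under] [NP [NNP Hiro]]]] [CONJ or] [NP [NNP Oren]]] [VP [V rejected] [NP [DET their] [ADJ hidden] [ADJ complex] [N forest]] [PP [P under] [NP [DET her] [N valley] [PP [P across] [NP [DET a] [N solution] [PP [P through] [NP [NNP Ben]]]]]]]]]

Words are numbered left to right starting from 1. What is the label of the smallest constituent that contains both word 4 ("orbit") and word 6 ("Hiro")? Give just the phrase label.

Word 4 lies under S → NP → NP → N; word 6 lies under S → NP → NP → PP → NP → NNP. The lowest shared node is the NP.

NP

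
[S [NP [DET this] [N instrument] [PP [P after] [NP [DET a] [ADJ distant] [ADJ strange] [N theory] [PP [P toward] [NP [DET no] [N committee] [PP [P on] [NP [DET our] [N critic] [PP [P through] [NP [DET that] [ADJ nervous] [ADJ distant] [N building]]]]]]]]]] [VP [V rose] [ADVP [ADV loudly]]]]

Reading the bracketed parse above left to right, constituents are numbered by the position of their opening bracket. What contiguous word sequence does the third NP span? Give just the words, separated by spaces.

Opening `[NP` markers occur at word positions 1, 4, 9, 12, 15; the third of these opens the constituent [NP no committee on our critic through that nervous distant building].

no committee on our critic through that nervous distant building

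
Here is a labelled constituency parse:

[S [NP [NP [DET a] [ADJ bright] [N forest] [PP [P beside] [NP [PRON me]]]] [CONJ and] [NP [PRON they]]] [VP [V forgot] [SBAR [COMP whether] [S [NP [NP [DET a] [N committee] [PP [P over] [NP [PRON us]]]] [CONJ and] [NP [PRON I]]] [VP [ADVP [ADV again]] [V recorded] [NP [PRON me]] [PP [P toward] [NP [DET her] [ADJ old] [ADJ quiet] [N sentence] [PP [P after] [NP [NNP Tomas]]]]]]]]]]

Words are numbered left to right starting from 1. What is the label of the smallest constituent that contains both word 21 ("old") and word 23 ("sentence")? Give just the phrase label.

NP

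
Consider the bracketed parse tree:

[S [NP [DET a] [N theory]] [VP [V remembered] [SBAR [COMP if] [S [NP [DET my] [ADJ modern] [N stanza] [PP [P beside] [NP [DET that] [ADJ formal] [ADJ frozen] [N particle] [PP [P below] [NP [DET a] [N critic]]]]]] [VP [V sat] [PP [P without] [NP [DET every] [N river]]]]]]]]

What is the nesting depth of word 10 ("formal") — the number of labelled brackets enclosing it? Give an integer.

The word sits inside ADJ, which is inside NP, inside PP, inside NP, inside S, inside SBAR, inside VP, inside S — 8 brackets in all.

8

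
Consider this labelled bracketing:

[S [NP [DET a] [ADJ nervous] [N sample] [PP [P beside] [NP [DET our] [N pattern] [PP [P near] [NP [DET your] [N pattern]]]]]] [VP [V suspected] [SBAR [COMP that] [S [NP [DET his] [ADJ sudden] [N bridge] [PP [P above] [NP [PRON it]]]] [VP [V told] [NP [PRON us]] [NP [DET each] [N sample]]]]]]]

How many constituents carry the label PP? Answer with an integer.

3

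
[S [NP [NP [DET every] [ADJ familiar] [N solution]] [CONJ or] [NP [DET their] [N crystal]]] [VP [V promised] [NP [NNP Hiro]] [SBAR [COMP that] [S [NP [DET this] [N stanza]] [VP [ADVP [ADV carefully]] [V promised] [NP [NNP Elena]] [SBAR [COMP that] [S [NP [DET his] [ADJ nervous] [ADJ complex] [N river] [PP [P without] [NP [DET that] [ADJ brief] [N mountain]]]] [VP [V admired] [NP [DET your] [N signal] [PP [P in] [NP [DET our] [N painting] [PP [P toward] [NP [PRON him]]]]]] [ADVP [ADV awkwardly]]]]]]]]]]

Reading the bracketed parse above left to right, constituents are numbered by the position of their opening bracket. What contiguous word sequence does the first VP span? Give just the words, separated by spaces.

promised Hiro that this stanza carefully promised Elena that his nervous complex river without that brief mountain admired your signal in our painting toward him awkwardly

In left-to-right order the VP constituents are "promised Hiro that this stanza carefully promised Elena that his nervous complex river without that brief mountain admired your signal in our painting toward him awkwardly"; "carefully promised Elena that his nervous complex river without that brief mountain admired your signal in our painting toward him awkwardly"; "admired your signal in our painting toward him awkwardly". Number 1 is "promised Hiro that this stanza carefully promised Elena that his nervous complex river without that brief mountain admired your signal in our painting toward him awkwardly".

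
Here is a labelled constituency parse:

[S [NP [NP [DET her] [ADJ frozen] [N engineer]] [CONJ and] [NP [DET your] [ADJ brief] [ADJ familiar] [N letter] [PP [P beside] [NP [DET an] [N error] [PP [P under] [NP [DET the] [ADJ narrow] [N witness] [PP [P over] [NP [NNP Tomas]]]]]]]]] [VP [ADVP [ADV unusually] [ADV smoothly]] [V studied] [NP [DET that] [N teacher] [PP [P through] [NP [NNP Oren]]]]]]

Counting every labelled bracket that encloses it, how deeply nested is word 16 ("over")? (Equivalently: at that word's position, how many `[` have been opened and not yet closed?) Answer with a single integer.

Path from the root down to the word: S → NP → NP → PP → NP → PP → NP → PP → P. That is 9 enclosing brackets.

9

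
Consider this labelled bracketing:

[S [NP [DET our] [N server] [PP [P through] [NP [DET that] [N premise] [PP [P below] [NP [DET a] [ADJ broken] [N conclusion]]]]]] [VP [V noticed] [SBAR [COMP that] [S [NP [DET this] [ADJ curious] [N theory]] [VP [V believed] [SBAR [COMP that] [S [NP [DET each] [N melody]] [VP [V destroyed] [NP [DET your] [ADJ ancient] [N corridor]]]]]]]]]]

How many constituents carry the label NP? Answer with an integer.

6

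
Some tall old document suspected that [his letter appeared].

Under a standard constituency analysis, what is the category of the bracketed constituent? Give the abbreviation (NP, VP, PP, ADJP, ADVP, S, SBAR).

S

The span is built around the head "appeared" — a clause (S).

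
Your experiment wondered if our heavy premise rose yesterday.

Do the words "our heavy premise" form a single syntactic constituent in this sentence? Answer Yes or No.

Yes

"our heavy premise" is exactly the noun phrase [NP our heavy premise], a complete constituent.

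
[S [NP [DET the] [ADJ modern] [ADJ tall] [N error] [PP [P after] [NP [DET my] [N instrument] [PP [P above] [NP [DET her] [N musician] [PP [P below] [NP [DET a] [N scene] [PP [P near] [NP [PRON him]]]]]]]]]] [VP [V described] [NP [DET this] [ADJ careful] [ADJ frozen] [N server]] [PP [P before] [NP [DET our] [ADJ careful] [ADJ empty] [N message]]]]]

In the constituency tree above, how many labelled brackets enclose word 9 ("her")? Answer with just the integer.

7

Counting open brackets not yet closed at "her": [S [NP [PP [NP [PP [NP [DET = 7.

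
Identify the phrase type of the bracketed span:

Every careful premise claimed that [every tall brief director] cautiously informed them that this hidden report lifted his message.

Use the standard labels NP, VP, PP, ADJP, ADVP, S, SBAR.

NP

The bracketed span "every tall brief director" is headed by "director", making it a noun phrase (NP).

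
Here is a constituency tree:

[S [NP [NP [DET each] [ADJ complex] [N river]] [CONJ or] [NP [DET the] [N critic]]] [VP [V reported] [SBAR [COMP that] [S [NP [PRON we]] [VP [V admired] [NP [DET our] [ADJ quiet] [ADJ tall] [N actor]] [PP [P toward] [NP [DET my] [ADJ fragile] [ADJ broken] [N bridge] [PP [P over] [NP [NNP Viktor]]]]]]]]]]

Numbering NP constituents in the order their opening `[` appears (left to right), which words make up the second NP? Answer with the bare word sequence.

each complex river

Opening `[NP` markers occur at word positions 1, 1, 5, 9, 11, 16, 21; the second of these opens the constituent [NP each complex river].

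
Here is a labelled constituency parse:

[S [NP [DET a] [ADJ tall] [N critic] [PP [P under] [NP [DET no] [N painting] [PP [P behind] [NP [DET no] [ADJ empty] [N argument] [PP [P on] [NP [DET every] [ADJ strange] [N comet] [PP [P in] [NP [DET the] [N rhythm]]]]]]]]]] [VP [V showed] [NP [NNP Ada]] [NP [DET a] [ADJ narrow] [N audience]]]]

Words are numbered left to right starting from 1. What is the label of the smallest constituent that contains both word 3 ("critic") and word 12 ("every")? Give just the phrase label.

NP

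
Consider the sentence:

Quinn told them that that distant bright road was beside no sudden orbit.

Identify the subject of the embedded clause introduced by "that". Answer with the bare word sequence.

that distant bright road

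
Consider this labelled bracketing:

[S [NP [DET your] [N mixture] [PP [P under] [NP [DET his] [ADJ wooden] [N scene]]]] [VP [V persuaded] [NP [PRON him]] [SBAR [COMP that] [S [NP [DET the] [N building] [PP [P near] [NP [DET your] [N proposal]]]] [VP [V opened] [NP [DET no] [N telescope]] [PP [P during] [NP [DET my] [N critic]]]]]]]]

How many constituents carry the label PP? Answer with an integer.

Listing each PP by its span: [PP under his wooden scene]; [PP near your proposal]; [PP during my critic] — that makes 3.

3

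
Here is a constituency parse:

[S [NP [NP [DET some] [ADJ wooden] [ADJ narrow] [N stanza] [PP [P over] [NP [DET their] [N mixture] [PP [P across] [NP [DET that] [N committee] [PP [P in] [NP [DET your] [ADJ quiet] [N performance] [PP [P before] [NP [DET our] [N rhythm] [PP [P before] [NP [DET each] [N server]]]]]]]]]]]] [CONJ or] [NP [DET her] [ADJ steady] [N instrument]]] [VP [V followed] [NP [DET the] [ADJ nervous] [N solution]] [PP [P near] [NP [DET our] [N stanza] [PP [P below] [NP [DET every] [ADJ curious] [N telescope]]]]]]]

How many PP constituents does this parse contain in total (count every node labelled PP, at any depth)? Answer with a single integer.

7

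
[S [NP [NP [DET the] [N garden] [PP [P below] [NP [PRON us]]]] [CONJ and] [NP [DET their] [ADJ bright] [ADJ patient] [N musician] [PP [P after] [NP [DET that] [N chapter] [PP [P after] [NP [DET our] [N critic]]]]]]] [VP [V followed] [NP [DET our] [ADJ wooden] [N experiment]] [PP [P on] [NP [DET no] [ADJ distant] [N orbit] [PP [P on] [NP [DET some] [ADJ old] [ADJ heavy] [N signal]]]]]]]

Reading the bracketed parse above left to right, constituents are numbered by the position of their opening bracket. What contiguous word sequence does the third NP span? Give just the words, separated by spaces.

us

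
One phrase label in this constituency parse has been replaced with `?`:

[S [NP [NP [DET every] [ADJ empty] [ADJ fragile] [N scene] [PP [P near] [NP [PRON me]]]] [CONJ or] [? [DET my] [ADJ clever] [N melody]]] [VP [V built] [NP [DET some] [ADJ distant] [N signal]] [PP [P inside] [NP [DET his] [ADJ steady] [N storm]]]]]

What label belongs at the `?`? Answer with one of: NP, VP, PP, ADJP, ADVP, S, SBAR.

NP

A constituent whose immediate children are DET 'my', ADJ 'clever', N 'melody' is a noun phrase: NP.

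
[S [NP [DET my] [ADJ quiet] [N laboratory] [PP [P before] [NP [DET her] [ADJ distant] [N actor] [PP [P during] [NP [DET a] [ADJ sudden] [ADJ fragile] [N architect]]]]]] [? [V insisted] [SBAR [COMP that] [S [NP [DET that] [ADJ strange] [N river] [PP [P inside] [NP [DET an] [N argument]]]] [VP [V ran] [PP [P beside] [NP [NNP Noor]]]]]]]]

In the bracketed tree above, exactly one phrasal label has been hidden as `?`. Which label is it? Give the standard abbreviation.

The `?` node immediately contains: V 'insisted', SBAR. That is the internal structure of a verb phrase, so the label is VP.

VP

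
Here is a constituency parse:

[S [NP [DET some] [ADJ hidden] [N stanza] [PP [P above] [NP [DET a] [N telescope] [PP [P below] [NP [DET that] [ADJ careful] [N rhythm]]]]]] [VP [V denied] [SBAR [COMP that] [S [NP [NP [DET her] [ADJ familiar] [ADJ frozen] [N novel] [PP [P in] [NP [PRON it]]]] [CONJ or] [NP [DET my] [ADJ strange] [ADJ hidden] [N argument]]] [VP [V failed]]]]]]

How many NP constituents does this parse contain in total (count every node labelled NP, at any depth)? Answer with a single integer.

Scanning left to right, an opening `[NP` appears at word positions 1, 5, 8, 13, 13, 18, 20 — 7 in total.

7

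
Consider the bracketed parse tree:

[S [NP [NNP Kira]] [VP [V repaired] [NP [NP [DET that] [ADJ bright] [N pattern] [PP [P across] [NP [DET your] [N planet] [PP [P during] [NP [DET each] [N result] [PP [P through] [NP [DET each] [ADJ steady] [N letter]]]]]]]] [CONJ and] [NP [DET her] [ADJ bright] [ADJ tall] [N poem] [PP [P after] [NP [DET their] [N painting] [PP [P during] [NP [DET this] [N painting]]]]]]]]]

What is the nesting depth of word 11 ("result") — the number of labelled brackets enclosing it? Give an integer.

9

The word sits inside N, which is inside NP, inside PP, inside NP, inside PP, inside NP, inside NP, inside VP, inside S — 9 brackets in all.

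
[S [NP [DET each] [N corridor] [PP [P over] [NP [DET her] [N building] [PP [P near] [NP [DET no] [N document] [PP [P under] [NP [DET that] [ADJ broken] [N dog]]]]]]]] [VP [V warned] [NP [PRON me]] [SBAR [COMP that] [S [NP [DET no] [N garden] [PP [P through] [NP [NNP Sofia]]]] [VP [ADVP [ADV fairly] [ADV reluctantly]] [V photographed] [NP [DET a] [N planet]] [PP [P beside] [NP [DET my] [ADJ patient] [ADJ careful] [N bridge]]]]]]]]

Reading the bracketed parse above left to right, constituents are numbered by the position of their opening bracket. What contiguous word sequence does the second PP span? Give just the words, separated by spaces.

The PP opening brackets appear, in order, over: "over her building near no document under that broken dog"; "near no document under that broken dog"; "under that broken dog"; "through Sofia"; "beside my patient careful bridge". The second one spans "near no document under that broken dog".

near no document under that broken dog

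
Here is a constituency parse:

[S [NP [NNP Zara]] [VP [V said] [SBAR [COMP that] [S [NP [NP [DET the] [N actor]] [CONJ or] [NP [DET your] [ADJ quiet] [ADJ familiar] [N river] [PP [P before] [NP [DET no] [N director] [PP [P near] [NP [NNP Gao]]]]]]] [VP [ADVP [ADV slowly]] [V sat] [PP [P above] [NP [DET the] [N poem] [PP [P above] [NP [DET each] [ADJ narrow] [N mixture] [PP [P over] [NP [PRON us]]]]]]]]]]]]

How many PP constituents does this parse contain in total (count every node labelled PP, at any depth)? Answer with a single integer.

5

The PP constituents are: [PP before no director near Gao]; [PP near Gao]; [PP above the poem above each narrow mixture over us]; [PP above each narrow mixture over us]; [PP over us]. Total: 5.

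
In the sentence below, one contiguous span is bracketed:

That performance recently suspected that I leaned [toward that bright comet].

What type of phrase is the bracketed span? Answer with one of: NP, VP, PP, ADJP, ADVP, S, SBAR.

PP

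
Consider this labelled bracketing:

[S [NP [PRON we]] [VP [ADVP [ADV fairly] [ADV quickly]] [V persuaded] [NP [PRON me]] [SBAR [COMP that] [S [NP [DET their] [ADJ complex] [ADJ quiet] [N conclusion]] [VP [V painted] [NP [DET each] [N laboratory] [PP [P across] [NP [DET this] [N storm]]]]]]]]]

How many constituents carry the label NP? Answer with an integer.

Scanning left to right, an opening `[NP` appears at word positions 1, 5, 7, 12, 15 — 5 in total.

5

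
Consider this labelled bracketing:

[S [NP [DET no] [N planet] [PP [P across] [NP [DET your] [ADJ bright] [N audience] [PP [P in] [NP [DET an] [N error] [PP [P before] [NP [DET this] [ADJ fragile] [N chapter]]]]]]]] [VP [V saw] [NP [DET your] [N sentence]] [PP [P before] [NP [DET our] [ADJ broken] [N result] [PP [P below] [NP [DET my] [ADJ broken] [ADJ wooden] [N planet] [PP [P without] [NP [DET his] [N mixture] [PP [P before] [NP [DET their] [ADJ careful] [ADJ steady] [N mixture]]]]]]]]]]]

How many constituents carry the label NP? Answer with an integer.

9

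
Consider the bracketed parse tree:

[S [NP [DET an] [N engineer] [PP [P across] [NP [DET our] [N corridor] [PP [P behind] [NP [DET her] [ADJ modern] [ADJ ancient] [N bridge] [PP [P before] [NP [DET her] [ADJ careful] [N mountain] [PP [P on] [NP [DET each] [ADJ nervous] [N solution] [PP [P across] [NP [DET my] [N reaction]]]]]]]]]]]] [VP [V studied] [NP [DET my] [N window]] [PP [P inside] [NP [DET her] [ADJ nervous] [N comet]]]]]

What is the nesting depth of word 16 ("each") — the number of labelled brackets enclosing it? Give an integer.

The word sits inside DET, which is inside NP, inside PP, inside NP, inside PP, inside NP, inside PP, inside NP, inside PP, inside NP, inside S — 11 brackets in all.

11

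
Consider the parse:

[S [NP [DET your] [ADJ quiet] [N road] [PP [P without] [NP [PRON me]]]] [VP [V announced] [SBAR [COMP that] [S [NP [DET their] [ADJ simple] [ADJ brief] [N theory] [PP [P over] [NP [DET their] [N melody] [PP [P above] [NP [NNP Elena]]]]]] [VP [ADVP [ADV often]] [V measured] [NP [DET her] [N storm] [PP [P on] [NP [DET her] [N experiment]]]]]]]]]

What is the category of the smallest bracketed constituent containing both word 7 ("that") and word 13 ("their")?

Word 7 lies under S → VP → SBAR → COMP; word 13 lies under S → VP → SBAR → S → NP → PP → NP → DET. The lowest shared node is the SBAR.

SBAR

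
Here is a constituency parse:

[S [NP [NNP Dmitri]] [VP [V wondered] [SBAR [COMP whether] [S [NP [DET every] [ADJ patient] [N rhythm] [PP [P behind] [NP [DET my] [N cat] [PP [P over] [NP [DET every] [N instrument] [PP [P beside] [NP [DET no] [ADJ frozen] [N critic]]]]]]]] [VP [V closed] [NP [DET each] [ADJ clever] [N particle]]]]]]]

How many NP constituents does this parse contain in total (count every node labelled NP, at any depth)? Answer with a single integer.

6

Scanning left to right, an opening `[NP` appears at word positions 1, 4, 8, 11, 14, 18 — 6 in total.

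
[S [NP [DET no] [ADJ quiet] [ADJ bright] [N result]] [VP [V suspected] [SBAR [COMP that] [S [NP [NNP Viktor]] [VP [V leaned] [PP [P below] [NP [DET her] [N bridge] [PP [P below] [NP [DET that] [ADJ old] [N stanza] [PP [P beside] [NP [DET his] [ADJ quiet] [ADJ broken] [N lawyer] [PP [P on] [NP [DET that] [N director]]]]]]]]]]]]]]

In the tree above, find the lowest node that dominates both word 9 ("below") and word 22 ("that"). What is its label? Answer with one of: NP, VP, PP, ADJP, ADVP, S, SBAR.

Both words fall inside [PP below her bridge below that old stanza beside his quiet broken lawyer on that director] (words 9–23), and no smaller constituent contains them both. Label: PP.

PP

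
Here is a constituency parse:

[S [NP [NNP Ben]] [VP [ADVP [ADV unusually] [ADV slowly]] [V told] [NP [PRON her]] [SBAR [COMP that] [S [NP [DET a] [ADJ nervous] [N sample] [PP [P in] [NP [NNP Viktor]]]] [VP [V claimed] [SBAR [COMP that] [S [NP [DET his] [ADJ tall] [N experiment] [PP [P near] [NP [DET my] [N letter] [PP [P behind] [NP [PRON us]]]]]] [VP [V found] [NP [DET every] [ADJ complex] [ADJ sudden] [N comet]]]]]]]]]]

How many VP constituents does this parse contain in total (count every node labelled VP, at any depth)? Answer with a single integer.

3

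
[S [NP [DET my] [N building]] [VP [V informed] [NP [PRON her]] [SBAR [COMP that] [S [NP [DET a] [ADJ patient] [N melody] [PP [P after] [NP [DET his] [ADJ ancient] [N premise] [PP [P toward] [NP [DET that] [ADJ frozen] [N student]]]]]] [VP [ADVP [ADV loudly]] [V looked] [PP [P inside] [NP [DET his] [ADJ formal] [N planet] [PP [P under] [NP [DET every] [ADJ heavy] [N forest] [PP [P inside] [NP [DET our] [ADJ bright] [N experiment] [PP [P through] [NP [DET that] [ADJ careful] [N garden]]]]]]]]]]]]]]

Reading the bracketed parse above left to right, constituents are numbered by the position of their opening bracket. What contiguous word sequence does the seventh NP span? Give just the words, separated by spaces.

every heavy forest inside our bright experiment through that careful garden

In left-to-right order the NP constituents are "my building"; "her"; "a patient melody after his ancient premise toward that frozen student"; "his ancient premise toward that frozen student"; "that frozen student"; "his formal planet under every heavy forest inside our bright experiment through that careful garden"; "every heavy forest inside our bright experiment through that careful garden"; "our bright experiment through that careful garden"; "that careful garden". Number 7 is "every heavy forest inside our bright experiment through that careful garden".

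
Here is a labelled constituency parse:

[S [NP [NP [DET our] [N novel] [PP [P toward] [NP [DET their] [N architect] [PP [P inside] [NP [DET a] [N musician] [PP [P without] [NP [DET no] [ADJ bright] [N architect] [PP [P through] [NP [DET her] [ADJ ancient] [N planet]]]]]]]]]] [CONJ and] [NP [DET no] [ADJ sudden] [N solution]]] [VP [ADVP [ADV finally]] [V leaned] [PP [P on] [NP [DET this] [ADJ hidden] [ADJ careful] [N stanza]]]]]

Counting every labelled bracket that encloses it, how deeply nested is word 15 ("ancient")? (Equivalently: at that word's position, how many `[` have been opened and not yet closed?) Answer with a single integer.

Path from the root down to the word: S → NP → NP → PP → NP → PP → NP → PP → NP → PP → NP → ADJ. That is 12 enclosing brackets.

12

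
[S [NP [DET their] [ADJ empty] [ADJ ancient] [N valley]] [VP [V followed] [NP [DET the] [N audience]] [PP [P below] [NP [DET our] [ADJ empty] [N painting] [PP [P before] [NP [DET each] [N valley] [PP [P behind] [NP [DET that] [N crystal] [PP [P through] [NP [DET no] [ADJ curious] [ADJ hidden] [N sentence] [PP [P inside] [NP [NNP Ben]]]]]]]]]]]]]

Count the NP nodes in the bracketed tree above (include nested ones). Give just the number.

7

The NP constituents are: [NP their empty ancient valley]; [NP the audience]; [NP our empty painting before each valley behind that crystal through no curious hidden sentence inside Ben]; [NP each valley behind that crystal through no curious hidden sentence inside Ben]; [NP that crystal through no curious hidden sentence inside Ben]; [NP no curious hidden sentence inside Ben] …. Total: 7.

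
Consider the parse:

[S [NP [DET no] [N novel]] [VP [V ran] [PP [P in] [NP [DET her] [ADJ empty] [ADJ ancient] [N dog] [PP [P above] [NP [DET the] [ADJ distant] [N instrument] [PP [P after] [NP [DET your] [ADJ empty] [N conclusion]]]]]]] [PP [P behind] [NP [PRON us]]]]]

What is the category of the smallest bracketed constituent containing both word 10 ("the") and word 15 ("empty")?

Both words fall inside [NP the distant instrument after your empty conclusion] (words 10–16), and no smaller constituent contains them both. Label: NP.

NP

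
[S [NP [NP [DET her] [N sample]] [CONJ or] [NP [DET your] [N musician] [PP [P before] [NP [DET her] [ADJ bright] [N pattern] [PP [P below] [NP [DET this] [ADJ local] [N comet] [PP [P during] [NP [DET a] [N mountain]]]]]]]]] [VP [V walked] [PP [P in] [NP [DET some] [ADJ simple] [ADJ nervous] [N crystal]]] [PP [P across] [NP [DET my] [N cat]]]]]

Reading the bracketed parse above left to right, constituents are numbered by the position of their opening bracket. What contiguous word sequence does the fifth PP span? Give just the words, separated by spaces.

across my cat

Opening `[PP` markers occur at word positions 6, 10, 14, 18, 23; the fifth of these opens the constituent [PP across my cat].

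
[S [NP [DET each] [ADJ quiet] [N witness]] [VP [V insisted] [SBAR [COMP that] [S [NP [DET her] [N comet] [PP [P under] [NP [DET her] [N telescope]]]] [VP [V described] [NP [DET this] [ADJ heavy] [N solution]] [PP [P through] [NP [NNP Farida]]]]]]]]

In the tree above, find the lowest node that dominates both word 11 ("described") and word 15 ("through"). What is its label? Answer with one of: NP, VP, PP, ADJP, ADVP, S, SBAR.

Word 11 lies under S → VP → SBAR → S → VP → V; word 15 lies under S → VP → SBAR → S → VP → PP → P. The lowest shared node is the VP.

VP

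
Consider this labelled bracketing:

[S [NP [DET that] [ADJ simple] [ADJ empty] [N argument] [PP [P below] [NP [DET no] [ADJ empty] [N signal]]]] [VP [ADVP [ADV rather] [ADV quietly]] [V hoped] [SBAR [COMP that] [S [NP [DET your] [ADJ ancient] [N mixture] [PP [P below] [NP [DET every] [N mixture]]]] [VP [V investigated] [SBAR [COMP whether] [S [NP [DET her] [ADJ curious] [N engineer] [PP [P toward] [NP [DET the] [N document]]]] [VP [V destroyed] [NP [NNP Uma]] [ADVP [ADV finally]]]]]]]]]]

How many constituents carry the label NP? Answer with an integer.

Listing each NP by its span: [NP that simple empty argument below no empty signal]; [NP no empty signal]; [NP your ancient mixture below every mixture]; [NP every mixture]; [NP her curious engineer toward the document]; [NP the document] … — that makes 7.

7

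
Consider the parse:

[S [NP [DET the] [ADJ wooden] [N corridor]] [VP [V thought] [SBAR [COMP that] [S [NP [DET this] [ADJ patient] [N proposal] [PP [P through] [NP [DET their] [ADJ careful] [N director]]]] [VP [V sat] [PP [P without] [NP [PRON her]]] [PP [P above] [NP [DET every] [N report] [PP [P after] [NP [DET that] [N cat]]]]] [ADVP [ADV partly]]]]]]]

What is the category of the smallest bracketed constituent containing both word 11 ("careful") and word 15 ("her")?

Word 11 lies under S → VP → SBAR → S → NP → PP → NP → ADJ; word 15 lies under S → VP → SBAR → S → VP → PP → NP → PRON. The lowest shared node is the S.

S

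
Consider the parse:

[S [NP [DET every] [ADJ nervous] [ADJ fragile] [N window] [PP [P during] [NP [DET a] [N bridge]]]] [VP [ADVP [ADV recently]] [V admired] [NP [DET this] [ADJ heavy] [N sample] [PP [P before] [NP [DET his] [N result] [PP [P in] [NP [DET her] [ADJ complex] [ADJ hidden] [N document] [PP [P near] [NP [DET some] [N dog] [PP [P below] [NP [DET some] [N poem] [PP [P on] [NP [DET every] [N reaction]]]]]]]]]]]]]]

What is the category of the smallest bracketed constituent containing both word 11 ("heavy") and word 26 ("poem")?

NP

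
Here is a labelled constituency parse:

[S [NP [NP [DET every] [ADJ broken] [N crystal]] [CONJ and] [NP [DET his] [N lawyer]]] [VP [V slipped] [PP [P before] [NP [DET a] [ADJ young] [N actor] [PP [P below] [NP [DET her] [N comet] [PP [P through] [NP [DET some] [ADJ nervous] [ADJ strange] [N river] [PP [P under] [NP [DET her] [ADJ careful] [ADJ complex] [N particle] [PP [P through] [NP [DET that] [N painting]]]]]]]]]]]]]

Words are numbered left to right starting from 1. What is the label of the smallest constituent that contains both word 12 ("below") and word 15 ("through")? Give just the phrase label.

Word 12 lies under S → VP → PP → NP → PP → P; word 15 lies under S → VP → PP → NP → PP → NP → PP → P. The lowest shared node is the PP.

PP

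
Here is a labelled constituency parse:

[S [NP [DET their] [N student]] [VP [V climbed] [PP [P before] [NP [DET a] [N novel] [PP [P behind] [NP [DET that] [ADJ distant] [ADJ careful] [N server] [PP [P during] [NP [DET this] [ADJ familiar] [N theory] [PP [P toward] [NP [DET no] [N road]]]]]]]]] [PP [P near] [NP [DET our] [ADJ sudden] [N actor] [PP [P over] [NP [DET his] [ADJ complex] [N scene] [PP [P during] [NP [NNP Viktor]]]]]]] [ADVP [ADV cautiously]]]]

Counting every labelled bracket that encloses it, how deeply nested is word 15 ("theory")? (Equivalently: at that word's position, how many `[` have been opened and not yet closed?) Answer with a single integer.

Counting open brackets not yet closed at "theory": [S [VP [PP [NP [PP [NP [PP [NP [N = 9.

9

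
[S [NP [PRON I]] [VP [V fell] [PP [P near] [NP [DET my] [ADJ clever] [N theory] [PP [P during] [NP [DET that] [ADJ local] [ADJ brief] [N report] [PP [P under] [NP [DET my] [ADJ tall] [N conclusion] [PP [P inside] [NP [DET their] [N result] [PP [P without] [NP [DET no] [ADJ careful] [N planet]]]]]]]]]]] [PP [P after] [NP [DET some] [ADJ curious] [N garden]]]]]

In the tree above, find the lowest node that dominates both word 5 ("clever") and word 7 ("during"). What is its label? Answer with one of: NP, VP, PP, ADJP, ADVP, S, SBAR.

NP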